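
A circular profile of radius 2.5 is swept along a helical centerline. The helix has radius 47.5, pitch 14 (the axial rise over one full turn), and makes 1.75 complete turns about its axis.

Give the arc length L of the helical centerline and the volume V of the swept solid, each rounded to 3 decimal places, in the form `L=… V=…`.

2πR = 2π·47.5 = 298.451302
per-turn = √(298.451302² + 14²) = √(89073.1797 + 196) = √89269.1797 = 298.779483
L = 1.75 × 298.779483 = 522.864096
V = π·2.5² × L = 19.634954 × 522.864096 = 10266.412518

L=522.864 V=10266.413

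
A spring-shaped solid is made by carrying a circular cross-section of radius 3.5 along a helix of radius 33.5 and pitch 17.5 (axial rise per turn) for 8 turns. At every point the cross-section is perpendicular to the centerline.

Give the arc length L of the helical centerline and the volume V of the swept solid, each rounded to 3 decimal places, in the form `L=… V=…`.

L=1689.703 V=65027.411

2πR = 2π·33.5 = 210.486708
per-turn = √(210.486708² + 17.5²) = √(44304.6542 + 306.25) = √44610.9042 = 211.212936
L = 8 × 211.212936 = 1689.703485
V = π·3.5² × L = 38.484510 × 1689.703485 = 65027.410663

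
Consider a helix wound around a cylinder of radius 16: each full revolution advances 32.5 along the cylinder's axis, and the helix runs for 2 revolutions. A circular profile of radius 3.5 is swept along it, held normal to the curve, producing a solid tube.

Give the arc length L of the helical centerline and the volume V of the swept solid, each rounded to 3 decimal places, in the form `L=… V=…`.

2πR = 2π·16 = 100.530965
per-turn = √(100.530965² + 32.5²) = √(10106.4749 + 1056.25) = √11162.7249 = 105.653797
L = 2 × 105.653797 = 211.307595
V = π·3.5² × L = 38.484510 × 211.307595 = 8132.069247

L=211.308 V=8132.069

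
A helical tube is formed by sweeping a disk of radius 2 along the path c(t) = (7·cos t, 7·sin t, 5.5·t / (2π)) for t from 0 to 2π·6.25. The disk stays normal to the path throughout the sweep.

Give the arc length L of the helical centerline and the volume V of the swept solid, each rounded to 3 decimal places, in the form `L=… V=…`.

L=277.030 V=3481.266

2πR = 2π·7 = 43.982297
per-turn = √(43.982297² + 5.5²) = √(1934.4425 + 30.25) = √1964.6925 = 44.324852
L = 6.25 × 44.324852 = 277.030322
V = π·2² × L = 12.566371 × 277.030322 = 3481.265698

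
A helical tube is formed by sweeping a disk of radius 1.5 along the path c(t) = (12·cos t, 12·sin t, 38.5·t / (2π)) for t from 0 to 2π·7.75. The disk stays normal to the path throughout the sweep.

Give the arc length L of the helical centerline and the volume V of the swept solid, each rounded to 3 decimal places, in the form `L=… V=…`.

2πR = 2π·12 = 75.398224
per-turn = √(75.398224² + 38.5²) = √(5684.8921 + 1482.25) = √7167.1421 = 84.658976
L = 7.75 × 84.658976 = 656.107060
V = π·1.5² × L = 7.068583 × 656.107060 = 4637.747521

L=656.107 V=4637.748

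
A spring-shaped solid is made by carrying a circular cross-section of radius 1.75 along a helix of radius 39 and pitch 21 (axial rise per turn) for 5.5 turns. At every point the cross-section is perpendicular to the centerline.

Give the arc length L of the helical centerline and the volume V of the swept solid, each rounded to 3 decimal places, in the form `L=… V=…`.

L=1352.683 V=13014.339

2πR = 2π·39 = 245.044227
per-turn = √(245.044227² + 21²) = √(60046.6732 + 441) = √60487.6732 = 245.942418
L = 5.5 × 245.942418 = 1352.683301
V = π·1.75² × L = 9.621128 × 1352.683301 = 13014.338511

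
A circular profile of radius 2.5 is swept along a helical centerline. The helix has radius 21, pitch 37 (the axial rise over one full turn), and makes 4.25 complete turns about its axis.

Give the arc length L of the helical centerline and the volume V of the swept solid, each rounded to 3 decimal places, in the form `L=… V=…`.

L=582.405 V=11435.492

2πR = 2π·21 = 131.946891
per-turn = √(131.946891² + 37²) = √(17409.9822 + 1369) = √18778.9822 = 137.036426
L = 4.25 × 137.036426 = 582.404812
V = π·2.5² × L = 19.634954 × 582.404812 = 11435.491747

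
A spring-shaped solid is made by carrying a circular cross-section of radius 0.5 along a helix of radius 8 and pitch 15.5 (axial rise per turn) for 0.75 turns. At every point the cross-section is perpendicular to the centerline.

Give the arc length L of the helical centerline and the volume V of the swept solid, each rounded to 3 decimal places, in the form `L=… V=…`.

2πR = 2π·8 = 50.265482
per-turn = √(50.265482² + 15.5²) = √(2526.6187 + 240.25) = √2766.8687 = 52.601034
L = 0.75 × 52.601034 = 39.450775
V = π·0.5² × L = 0.785398 × 39.450775 = 30.984566

L=39.451 V=30.985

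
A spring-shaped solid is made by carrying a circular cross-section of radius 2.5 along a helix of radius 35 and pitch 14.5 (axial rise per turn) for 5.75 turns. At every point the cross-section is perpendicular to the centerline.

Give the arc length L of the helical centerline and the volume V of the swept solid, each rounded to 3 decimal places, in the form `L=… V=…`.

2πR = 2π·35 = 219.911486
per-turn = √(219.911486² + 14.5²) = √(48361.0616 + 210.25) = √48571.3116 = 220.389001
L = 5.75 × 220.389001 = 1267.236753
V = π·2.5² × L = 19.634954 × 1267.236753 = 24882.135464

L=1267.237 V=24882.135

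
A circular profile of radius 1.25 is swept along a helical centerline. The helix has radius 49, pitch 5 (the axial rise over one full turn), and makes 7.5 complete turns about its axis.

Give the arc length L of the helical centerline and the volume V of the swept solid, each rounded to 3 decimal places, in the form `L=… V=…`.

L=2309.375 V=11336.118

2πR = 2π·49 = 307.876080
per-turn = √(307.876080² + 5²) = √(94787.6807 + 25) = √94812.6807 = 307.916678
L = 7.5 × 307.916678 = 2309.375086
V = π·1.25² × L = 4.908739 × 2309.375086 = 11336.118444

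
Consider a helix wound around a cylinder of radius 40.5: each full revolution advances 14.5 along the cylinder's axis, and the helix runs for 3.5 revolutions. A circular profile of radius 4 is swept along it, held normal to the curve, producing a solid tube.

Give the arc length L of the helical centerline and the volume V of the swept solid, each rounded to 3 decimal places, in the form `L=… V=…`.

L=892.086 V=44841.146

2πR = 2π·40.5 = 254.469005
per-turn = √(254.469005² + 14.5²) = √(64754.4745 + 210.25) = √64964.7245 = 254.881785
L = 3.5 × 254.881785 = 892.086249
V = π·4² × L = 50.265482 × 892.086249 = 44841.145676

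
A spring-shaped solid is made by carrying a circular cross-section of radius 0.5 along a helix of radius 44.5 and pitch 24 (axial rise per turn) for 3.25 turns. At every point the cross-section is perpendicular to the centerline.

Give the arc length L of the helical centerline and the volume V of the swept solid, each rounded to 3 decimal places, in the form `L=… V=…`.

L=912.047 V=716.320

2πR = 2π·44.5 = 279.601746
per-turn = √(279.601746² + 24²) = √(78177.1365 + 576) = √78753.1365 = 280.629892
L = 3.25 × 280.629892 = 912.047150
V = π·0.5² × L = 0.785398 × 912.047150 = 716.320157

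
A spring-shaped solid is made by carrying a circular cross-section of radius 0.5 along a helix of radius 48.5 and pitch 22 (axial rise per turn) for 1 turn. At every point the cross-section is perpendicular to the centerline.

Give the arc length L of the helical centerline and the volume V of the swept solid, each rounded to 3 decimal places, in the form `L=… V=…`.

L=305.528 V=239.961

2πR = 2π·48.5 = 304.734487
per-turn = √(304.734487² + 22²) = √(92863.1078 + 484) = √93347.1078 = 305.527589
L = 1 × 305.527589 = 305.527589
V = π·0.5² × L = 0.785398 × 305.527589 = 239.960807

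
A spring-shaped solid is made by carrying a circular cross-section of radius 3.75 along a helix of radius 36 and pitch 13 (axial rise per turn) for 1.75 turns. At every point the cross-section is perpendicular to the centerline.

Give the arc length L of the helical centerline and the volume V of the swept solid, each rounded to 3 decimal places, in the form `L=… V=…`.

L=396.494 V=17516.563

2πR = 2π·36 = 226.194671
per-turn = √(226.194671² + 13²) = √(51164.0292 + 169) = √51333.0292 = 226.567935
L = 1.75 × 226.567935 = 396.493886
V = π·3.75² × L = 44.178647 × 396.493886 = 17516.563324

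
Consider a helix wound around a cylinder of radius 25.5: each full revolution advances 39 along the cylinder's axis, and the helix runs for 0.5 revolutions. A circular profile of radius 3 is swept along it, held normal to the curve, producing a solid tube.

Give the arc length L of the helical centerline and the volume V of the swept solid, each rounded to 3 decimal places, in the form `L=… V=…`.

L=82.450 V=2331.212

2πR = 2π·25.5 = 160.221225
per-turn = √(160.221225² + 39²) = √(25670.8410 + 1521) = √27191.8410 = 164.899488
L = 0.5 × 164.899488 = 82.449744
V = π·3² × L = 28.274334 × 82.449744 = 2331.211586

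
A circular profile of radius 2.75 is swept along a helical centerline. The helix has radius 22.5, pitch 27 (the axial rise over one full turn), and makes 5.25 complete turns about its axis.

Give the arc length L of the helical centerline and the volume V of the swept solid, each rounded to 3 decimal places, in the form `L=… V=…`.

2πR = 2π·22.5 = 141.371669
per-turn = √(141.371669² + 27²) = √(19985.9489 + 729) = √20714.9489 = 143.926887
L = 5.25 × 143.926887 = 755.616159
V = π·2.75² × L = 23.758294 × 755.616159 = 17952.151186

L=755.616 V=17952.151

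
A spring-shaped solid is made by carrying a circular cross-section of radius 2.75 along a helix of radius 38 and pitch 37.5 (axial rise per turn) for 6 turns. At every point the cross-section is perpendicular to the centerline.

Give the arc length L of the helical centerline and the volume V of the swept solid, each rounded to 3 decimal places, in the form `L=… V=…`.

L=1450.128 V=34452.567

2πR = 2π·38 = 238.761042
per-turn = √(238.761042² + 37.5²) = √(57006.8350 + 1406.25) = √58413.0850 = 241.687991
L = 6 × 241.687991 = 1450.127946
V = π·2.75² × L = 23.758294 × 1450.127946 = 34452.566729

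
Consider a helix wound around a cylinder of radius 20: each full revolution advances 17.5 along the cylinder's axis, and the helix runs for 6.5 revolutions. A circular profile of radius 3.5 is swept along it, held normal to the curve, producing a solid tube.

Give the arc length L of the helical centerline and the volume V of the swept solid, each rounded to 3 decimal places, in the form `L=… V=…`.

2πR = 2π·20 = 125.663706
per-turn = √(125.663706² + 17.5²) = √(15791.3670 + 306.25) = √16097.6170 = 126.876385
L = 6.5 × 126.876385 = 824.696502
V = π·3.5² × L = 38.484510 × 824.696502 = 31738.040774

L=824.697 V=31738.041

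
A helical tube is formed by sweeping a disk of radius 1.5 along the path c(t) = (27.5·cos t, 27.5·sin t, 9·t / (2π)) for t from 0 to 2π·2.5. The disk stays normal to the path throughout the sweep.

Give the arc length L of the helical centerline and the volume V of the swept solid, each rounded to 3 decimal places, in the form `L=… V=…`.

L=432.555 V=3057.548

2πR = 2π·27.5 = 172.787596
per-turn = √(172.787596² + 9²) = √(29855.5533 + 81) = √29936.5533 = 173.021829
L = 2.5 × 173.021829 = 432.554573
V = π·1.5² × L = 7.068583 × 432.554573 = 3057.548101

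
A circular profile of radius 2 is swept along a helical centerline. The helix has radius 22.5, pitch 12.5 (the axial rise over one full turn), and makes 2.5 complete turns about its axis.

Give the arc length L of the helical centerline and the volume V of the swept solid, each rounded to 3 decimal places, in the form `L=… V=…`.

L=354.808 V=4458.649

2πR = 2π·22.5 = 141.371669
per-turn = √(141.371669² + 12.5²) = √(19985.9489 + 156.25) = √20142.1989 = 141.923215
L = 2.5 × 141.923215 = 354.808037
V = π·2² × L = 12.566371 × 354.808037 = 4458.649291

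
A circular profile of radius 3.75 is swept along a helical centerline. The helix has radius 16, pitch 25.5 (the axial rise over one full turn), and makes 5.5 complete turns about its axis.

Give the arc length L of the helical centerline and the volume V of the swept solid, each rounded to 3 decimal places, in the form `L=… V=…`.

2πR = 2π·16 = 100.530965
per-turn = √(100.530965² + 25.5²) = √(10106.4749 + 650.25) = √10756.7249 = 103.714632
L = 5.5 × 103.714632 = 570.430476
V = π·3.75² × L = 44.178647 × 570.430476 = 25200.846480

L=570.430 V=25200.846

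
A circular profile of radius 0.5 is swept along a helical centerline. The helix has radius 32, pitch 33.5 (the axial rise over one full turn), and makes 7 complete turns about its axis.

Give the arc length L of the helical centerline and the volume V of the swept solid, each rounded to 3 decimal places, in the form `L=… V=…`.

2πR = 2π·32 = 201.061930
per-turn = √(201.061930² + 33.5²) = √(40425.8996 + 1122.25) = √41548.1496 = 203.833632
L = 7 × 203.833632 = 1426.835426
V = π·0.5² × L = 0.785398 × 1426.835426 = 1120.633923

L=1426.835 V=1120.634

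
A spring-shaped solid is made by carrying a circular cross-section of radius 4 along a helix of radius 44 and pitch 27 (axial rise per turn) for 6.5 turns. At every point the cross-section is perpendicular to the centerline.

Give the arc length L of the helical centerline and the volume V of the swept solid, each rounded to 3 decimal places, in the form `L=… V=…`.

L=1805.541 V=90756.370

2πR = 2π·44 = 276.460154
per-turn = √(276.460154² + 27²) = √(76430.2165 + 729) = √77159.2165 = 277.775479
L = 6.5 × 277.775479 = 1805.540611
V = π·4² × L = 50.265482 × 1805.540611 = 90756.369886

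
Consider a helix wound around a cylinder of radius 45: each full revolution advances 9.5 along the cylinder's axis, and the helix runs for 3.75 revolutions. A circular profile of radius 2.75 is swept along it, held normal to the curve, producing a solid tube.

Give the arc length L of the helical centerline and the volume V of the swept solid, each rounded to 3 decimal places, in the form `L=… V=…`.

L=1060.886 V=25204.838

2πR = 2π·45 = 282.743339
per-turn = √(282.743339² + 9.5²) = √(79943.7956 + 90.25) = √80034.0456 = 282.902891
L = 3.75 × 282.902891 = 1060.885841
V = π·2.75² × L = 23.758294 × 1060.885841 = 25204.838173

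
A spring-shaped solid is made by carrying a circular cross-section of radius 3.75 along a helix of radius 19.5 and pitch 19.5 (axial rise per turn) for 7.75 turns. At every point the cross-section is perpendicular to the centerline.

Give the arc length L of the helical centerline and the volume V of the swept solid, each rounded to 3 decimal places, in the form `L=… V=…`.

2πR = 2π·19.5 = 122.522113
per-turn = √(122.522113² + 19.5²) = √(15011.6683 + 380.25) = √15391.9183 = 124.064170
L = 7.75 × 124.064170 = 961.497318
V = π·3.75² × L = 44.178647 × 961.497318 = 42477.650307

L=961.497 V=42477.650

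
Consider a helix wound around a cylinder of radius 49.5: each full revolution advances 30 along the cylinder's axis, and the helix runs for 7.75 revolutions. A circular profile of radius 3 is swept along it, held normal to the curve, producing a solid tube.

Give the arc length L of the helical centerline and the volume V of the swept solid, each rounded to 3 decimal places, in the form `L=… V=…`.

2πR = 2π·49.5 = 311.017673
per-turn = √(311.017673² + 30²) = √(96731.9927 + 900) = √97631.9927 = 312.461186
L = 7.75 × 312.461186 = 2421.574191
V = π·3² × L = 28.274334 × 2421.574191 = 68468.397204

L=2421.574 V=68468.397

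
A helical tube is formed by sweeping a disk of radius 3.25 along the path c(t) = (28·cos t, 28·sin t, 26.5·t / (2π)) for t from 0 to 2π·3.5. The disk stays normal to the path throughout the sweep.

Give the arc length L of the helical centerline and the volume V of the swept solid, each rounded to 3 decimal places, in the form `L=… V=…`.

2πR = 2π·28 = 175.929189
per-turn = √(175.929189² + 26.5²) = √(30951.0794 + 702.25) = √31653.3294 = 177.913826
L = 3.5 × 177.913826 = 622.698390
V = π·3.25² × L = 33.183072 × 622.698390 = 20663.045768

L=622.698 V=20663.046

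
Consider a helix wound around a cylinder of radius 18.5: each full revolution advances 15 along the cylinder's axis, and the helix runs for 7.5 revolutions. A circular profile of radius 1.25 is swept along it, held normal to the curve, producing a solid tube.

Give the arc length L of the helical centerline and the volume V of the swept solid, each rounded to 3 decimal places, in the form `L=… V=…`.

L=879.021 V=4314.883

2πR = 2π·18.5 = 116.238928
per-turn = √(116.238928² + 15²) = √(13511.4884 + 225) = √13736.4884 = 117.202766
L = 7.5 × 117.202766 = 879.020747
V = π·1.25² × L = 4.908739 × 879.020747 = 4314.883002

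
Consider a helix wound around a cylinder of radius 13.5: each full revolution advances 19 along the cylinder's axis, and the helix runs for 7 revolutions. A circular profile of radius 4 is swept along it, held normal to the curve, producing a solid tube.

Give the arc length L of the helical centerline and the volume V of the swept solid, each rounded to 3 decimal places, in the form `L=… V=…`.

L=608.474 V=30585.261

2πR = 2π·13.5 = 84.823002
per-turn = √(84.823002² + 19²) = √(7194.9416 + 361) = √7555.9416 = 86.924919
L = 7 × 86.924919 = 608.474436
V = π·4² × L = 50.265482 × 608.474436 = 30585.261070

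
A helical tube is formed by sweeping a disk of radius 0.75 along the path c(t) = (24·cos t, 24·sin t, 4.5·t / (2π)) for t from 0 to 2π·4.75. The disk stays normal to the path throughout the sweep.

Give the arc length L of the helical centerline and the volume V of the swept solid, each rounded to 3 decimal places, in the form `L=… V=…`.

2πR = 2π·24 = 150.796447
per-turn = √(150.796447² + 4.5²) = √(22739.5685 + 20.25) = √22759.8185 = 150.863576
L = 4.75 × 150.863576 = 716.601986
V = π·0.75² × L = 1.767146 × 716.601986 = 1266.340238

L=716.602 V=1266.340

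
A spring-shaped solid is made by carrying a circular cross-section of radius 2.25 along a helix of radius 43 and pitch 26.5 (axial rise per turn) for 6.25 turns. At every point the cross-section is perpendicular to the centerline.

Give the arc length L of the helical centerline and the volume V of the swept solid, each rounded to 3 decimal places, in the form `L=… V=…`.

L=1696.709 V=26984.994

2πR = 2π·43 = 270.176968
per-turn = √(270.176968² + 26.5²) = √(72995.5942 + 702.25) = √73697.8442 = 271.473469
L = 6.25 × 271.473469 = 1696.709179
V = π·2.25² × L = 15.904313 × 1696.709179 = 26984.993524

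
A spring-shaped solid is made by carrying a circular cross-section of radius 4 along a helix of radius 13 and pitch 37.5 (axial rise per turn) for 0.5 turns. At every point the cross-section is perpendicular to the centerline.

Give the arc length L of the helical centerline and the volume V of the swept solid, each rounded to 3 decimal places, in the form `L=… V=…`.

2πR = 2π·13 = 81.681409
per-turn = √(81.681409² + 37.5²) = √(6671.8526 + 1406.25) = √8078.1026 = 89.878265
L = 0.5 × 89.878265 = 44.939133
V = π·4² × L = 50.265482 × 44.939133 = 2258.887184

L=44.939 V=2258.887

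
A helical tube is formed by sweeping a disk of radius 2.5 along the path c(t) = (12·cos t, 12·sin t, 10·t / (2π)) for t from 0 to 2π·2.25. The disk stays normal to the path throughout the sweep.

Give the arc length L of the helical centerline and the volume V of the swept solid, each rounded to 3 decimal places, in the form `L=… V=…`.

2πR = 2π·12 = 75.398224
per-turn = √(75.398224² + 10²) = √(5684.8921 + 100) = √5784.8921 = 76.058478
L = 2.25 × 76.058478 = 171.131576
V = π·2.5² × L = 19.634954 × 171.131576 = 3360.160645

L=171.132 V=3360.161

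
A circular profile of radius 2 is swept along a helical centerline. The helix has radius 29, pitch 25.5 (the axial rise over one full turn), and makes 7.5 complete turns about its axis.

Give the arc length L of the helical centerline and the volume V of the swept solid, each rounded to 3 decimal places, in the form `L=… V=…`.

L=1379.910 V=17340.464

2πR = 2π·29 = 182.212374
per-turn = √(182.212374² + 25.5²) = √(33201.3492 + 650.25) = √33851.5992 = 183.988041
L = 7.5 × 183.988041 = 1379.910307
V = π·2² × L = 12.566371 × 1379.910307 = 17340.464332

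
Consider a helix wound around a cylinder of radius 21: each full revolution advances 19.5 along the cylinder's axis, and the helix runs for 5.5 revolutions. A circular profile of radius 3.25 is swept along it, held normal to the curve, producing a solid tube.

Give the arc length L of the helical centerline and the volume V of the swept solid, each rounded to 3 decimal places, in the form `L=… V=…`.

2πR = 2π·21 = 131.946891
per-turn = √(131.946891² + 19.5²) = √(17409.9822 + 380.25) = √17790.2322 = 133.380029
L = 5.5 × 133.380029 = 733.590160
V = π·3.25² × L = 33.183072 × 733.590160 = 24342.775396

L=733.590 V=24342.775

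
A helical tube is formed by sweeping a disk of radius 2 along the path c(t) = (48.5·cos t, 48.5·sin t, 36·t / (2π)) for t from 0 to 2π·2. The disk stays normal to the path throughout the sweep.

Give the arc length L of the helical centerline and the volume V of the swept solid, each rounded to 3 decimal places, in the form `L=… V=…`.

2πR = 2π·48.5 = 304.734487
per-turn = √(304.734487² + 36²) = √(92863.1078 + 1296) = √94159.1078 = 306.853561
L = 2 × 306.853561 = 613.707122
V = π·2² × L = 12.566371 × 613.707122 = 7712.071140

L=613.707 V=7712.071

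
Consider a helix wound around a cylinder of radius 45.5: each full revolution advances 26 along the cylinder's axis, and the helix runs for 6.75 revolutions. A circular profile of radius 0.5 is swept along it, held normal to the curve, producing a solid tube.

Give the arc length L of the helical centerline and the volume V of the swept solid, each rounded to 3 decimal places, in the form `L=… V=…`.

2πR = 2π·45.5 = 285.884931
per-turn = √(285.884931² + 26²) = √(81730.1940 + 676) = √82406.1940 = 287.064791
L = 6.75 × 287.064791 = 1937.687337
V = π·0.5² × L = 0.785398 × 1937.687337 = 1521.856076

L=1937.687 V=1521.856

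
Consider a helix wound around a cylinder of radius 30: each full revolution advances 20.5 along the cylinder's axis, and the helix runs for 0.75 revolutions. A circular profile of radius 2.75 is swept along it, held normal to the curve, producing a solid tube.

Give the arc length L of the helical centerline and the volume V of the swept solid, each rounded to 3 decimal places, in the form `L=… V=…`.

2πR = 2π·30 = 188.495559
per-turn = √(188.495559² + 20.5²) = √(35530.5758 + 420.25) = √35950.8258 = 189.607030
L = 0.75 × 189.607030 = 142.205273
V = π·2.75² × L = 23.758294 × 142.205273 = 3378.554736

L=142.205 V=3378.555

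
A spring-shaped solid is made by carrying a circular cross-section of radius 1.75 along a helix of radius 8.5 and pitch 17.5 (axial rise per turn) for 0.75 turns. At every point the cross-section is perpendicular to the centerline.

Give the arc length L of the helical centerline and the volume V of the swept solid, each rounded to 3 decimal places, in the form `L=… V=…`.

2πR = 2π·8.5 = 53.407075
per-turn = √(53.407075² + 17.5²) = √(2852.3157 + 306.25) = √3158.5657 = 56.201118
L = 0.75 × 56.201118 = 42.150839
V = π·1.75² × L = 9.621128 × 42.150839 = 405.538592

L=42.151 V=405.539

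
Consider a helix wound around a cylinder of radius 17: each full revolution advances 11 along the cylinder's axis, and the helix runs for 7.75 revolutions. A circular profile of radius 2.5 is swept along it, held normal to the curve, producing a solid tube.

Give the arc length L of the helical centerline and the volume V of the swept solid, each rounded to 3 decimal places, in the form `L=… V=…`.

L=832.188 V=16339.968

2πR = 2π·17 = 106.814150
per-turn = √(106.814150² + 11²) = √(11409.2627 + 121) = √11530.2627 = 107.379061
L = 7.75 × 107.379061 = 832.187721
V = π·2.5² × L = 19.634954 × 832.187721 = 16339.967688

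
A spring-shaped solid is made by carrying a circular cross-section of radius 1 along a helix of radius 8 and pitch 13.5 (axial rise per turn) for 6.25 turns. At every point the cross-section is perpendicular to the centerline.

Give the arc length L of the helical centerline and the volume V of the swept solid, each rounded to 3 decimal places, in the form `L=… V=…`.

2πR = 2π·8 = 50.265482
per-turn = √(50.265482² + 13.5²) = √(2526.6187 + 182.25) = √2708.8687 = 52.046794
L = 6.25 × 52.046794 = 325.292460
V = π·1² × L = 3.141593 × 325.292460 = 1021.936403

L=325.292 V=1021.936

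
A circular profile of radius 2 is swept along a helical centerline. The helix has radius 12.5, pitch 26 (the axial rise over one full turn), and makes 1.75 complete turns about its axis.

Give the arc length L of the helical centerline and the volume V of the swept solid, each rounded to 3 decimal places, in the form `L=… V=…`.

L=144.780 V=1819.361

2πR = 2π·12.5 = 78.539816
per-turn = √(78.539816² + 26²) = √(6168.5028 + 676) = √6844.5028 = 82.731510
L = 1.75 × 82.731510 = 144.780143
V = π·2² × L = 12.566371 × 144.780143 = 1819.360929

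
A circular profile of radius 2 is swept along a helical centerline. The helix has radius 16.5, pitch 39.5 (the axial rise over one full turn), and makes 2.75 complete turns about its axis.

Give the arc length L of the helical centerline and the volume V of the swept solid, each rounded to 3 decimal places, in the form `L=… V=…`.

L=305.092 V=3833.899

2πR = 2π·16.5 = 103.672558
per-turn = √(103.672558² + 39.5²) = √(10747.9992 + 1560.25) = √12308.2492 = 110.942549
L = 2.75 × 110.942549 = 305.092010
V = π·2² × L = 12.566371 × 305.092010 = 3833.899268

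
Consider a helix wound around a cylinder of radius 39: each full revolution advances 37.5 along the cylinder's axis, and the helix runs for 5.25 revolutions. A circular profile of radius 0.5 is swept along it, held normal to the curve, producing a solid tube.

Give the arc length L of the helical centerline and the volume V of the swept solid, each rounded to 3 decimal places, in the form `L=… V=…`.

2πR = 2π·39 = 245.044227
per-turn = √(245.044227² + 37.5²) = √(60046.6732 + 1406.25) = √61452.9232 = 247.897001
L = 5.25 × 247.897001 = 1301.459256
V = π·0.5² × L = 0.785398 × 1301.459256 = 1022.163709

L=1301.459 V=1022.164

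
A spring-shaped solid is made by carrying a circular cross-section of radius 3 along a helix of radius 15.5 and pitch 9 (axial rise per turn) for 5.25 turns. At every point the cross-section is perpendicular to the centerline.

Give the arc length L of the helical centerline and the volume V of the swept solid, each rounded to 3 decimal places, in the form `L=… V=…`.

2πR = 2π·15.5 = 97.389372
per-turn = √(97.389372² + 9²) = √(9484.6898 + 81) = √9565.6898 = 97.804345
L = 5.25 × 97.804345 = 513.472809
V = π·3² × L = 28.274334 × 513.472809 = 14518.101651

L=513.473 V=14518.102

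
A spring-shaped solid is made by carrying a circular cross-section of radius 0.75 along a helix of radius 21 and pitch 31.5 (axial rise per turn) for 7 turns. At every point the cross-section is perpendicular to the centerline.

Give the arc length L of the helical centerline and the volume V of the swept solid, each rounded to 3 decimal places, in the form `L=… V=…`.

2πR = 2π·21 = 131.946891
per-turn = √(131.946891² + 31.5²) = √(17409.9822 + 992.25) = √18402.2322 = 135.654827
L = 7 × 135.654827 = 949.583791
V = π·0.75² × L = 1.767146 × 949.583791 = 1678.053072

L=949.584 V=1678.053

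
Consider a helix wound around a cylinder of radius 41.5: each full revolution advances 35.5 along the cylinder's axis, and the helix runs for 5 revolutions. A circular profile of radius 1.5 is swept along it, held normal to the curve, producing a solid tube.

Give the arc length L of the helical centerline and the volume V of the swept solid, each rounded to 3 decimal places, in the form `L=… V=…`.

L=1315.788 V=9300.759

2πR = 2π·41.5 = 260.752190
per-turn = √(260.752190² + 35.5²) = √(67991.7047 + 1260.25) = √69251.9547 = 263.157661
L = 5 × 263.157661 = 1315.788307
V = π·1.5² × L = 7.068583 × 1315.788307 = 9300.759475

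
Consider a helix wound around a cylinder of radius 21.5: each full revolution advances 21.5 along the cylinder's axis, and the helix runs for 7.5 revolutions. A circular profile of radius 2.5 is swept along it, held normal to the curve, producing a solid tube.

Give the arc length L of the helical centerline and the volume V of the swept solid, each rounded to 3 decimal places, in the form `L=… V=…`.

L=1025.915 V=20143.799

2πR = 2π·21.5 = 135.088484
per-turn = √(135.088484² + 21.5²) = √(18248.8985 + 462.25) = √18711.1485 = 136.788700
L = 7.5 × 136.788700 = 1025.915252
V = π·2.5² × L = 19.634954 × 1025.915252 = 20143.798877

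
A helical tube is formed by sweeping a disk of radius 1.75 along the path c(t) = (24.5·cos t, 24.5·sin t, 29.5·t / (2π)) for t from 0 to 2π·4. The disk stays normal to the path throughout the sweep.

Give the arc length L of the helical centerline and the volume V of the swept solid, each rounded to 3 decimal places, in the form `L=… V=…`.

2πR = 2π·24.5 = 153.938040
per-turn = √(153.938040² + 29.5²) = √(23696.9202 + 870.25) = √24567.1702 = 156.739179
L = 4 × 156.739179 = 626.956715
V = π·1.75² × L = 9.621128 × 626.956715 = 6032.030494

L=626.957 V=6032.030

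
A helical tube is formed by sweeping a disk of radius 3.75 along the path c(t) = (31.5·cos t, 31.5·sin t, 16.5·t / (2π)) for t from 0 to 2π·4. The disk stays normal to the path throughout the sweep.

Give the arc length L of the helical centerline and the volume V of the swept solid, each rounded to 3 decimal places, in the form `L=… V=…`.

L=794.428 V=35096.740

2πR = 2π·31.5 = 197.920337
per-turn = √(197.920337² + 16.5²) = √(39172.4599 + 272.25) = √39444.7099 = 198.606923
L = 4 × 198.606923 = 794.427692
V = π·3.75² × L = 44.178647 × 794.427692 = 35096.740328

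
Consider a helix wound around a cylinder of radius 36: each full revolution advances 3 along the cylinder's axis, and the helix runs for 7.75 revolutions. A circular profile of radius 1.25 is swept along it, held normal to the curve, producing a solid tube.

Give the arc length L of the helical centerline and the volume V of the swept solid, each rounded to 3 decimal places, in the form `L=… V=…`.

2πR = 2π·36 = 226.194671
per-turn = √(226.194671² + 3²) = √(51164.0292 + 9) = √51173.0292 = 226.214565
L = 7.75 × 226.214565 = 1753.162875
V = π·1.25² × L = 4.908739 × 1753.162875 = 8605.818140

L=1753.163 V=8605.818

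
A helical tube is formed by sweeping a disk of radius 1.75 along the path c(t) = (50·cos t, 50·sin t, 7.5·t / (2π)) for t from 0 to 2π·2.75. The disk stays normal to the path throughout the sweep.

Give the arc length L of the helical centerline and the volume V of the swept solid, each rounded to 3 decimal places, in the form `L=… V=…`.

L=864.184 V=8314.426

2πR = 2π·50 = 314.159265
per-turn = √(314.159265² + 7.5²) = √(98696.0440 + 56.25) = √98752.2940 = 314.248777
L = 2.75 × 314.248777 = 864.184137
V = π·1.75² × L = 9.621128 × 864.184137 = 8314.425771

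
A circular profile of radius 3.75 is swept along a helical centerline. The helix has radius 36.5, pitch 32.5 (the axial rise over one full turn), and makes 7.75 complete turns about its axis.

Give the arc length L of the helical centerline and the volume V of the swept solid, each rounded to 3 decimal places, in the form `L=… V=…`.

2πR = 2π·36.5 = 229.336264
per-turn = √(229.336264² + 32.5²) = √(52595.1219 + 1056.25) = √53651.3719 = 231.627658
L = 7.75 × 231.627658 = 1795.114348
V = π·3.75² × L = 44.178647 × 1795.114348 = 79305.722545

L=1795.114 V=79305.723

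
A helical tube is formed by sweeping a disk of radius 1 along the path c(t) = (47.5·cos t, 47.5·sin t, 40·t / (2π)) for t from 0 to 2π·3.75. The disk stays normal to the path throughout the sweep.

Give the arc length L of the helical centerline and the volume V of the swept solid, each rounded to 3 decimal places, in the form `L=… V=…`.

L=1129.200 V=3547.485

2πR = 2π·47.5 = 298.451302
per-turn = √(298.451302² + 40²) = √(89073.1797 + 1600) = √90673.1797 = 301.119876
L = 3.75 × 301.119876 = 1129.199535
V = π·1² × L = 3.141593 × 1129.199535 = 3547.484964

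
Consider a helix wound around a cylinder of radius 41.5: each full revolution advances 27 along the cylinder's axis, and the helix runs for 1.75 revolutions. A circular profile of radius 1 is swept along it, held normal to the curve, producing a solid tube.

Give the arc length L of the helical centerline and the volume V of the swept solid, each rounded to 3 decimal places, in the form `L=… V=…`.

2πR = 2π·41.5 = 260.752190
per-turn = √(260.752190² + 27²) = √(67991.7047 + 729) = √68720.7047 = 262.146342
L = 1.75 × 262.146342 = 458.756099
V = π·1² × L = 3.141593 × 458.756099 = 1441.224790

L=458.756 V=1441.225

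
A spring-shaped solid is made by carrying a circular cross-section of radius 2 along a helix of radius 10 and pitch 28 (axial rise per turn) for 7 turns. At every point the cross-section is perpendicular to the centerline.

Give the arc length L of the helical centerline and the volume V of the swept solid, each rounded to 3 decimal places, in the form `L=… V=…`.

2πR = 2π·10 = 62.831853
per-turn = √(62.831853² + 28²) = √(3947.8418 + 784) = √4731.8418 = 68.788384
L = 7 × 68.788384 = 481.518687
V = π·2² × L = 12.566371 × 481.518687 = 6050.942283

L=481.519 V=6050.942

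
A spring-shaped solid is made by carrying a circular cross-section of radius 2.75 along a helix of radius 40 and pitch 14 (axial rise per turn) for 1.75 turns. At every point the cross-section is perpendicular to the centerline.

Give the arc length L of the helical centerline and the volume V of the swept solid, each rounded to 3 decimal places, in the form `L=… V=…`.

2πR = 2π·40 = 251.327412
per-turn = √(251.327412² + 14²) = √(63165.4682 + 196) = √63361.4682 = 251.717040
L = 1.75 × 251.717040 = 440.504820
V = π·2.75² × L = 23.758294 × 440.504820 = 10465.643212

L=440.505 V=10465.643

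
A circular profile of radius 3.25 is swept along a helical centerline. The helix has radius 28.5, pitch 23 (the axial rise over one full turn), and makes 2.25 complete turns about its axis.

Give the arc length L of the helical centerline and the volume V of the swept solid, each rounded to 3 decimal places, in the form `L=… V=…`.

L=406.219 V=13479.597

2πR = 2π·28.5 = 179.070781
per-turn = √(179.070781² + 23²) = √(32066.3447 + 529) = √32595.3447 = 180.541809
L = 2.25 × 180.541809 = 406.219070
V = π·3.25² × L = 33.183072 × 406.219070 = 13479.596800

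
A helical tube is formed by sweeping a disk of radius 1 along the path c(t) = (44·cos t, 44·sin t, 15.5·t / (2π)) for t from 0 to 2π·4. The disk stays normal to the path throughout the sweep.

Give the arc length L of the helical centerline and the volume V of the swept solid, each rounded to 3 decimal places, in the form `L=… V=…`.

L=1107.577 V=3479.557

2πR = 2π·44 = 276.460154
per-turn = √(276.460154² + 15.5²) = √(76430.2165 + 240.25) = √76670.4665 = 276.894324
L = 4 × 276.894324 = 1107.577295
V = π·1² × L = 3.141593 × 1107.577295 = 3479.556692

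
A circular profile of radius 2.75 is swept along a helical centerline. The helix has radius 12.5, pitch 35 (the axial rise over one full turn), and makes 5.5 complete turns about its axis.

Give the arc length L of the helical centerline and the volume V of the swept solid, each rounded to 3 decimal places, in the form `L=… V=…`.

2πR = 2π·12.5 = 78.539816
per-turn = √(78.539816² + 35²) = √(6168.5028 + 1225) = √7393.5028 = 85.985480
L = 5.5 × 85.985480 = 472.920139
V = π·2.75² × L = 23.758294 × 472.920139 = 11235.775919

L=472.920 V=11235.776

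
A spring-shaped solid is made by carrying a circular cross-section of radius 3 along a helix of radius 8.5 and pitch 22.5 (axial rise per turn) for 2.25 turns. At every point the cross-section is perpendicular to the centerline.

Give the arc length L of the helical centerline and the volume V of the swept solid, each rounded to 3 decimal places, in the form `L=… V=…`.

L=130.395 V=3686.819

2πR = 2π·8.5 = 53.407075
per-turn = √(53.407075² + 22.5²) = √(2852.3157 + 506.25) = √3358.5657 = 57.953133
L = 2.25 × 57.953133 = 130.394550
V = π·3² × L = 28.274334 × 130.394550 = 3686.819048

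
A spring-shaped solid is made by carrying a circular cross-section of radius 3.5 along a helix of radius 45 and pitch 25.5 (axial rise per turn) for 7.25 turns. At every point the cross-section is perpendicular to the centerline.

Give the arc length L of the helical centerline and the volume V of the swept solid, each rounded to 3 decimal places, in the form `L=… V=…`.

L=2058.209 V=79209.167

2πR = 2π·45 = 282.743339
per-turn = √(282.743339² + 25.5²) = √(79943.7956 + 650.25) = √80594.0456 = 283.890904
L = 7.25 × 283.890904 = 2058.209058
V = π·3.5² × L = 38.484510 × 2058.209058 = 79209.167069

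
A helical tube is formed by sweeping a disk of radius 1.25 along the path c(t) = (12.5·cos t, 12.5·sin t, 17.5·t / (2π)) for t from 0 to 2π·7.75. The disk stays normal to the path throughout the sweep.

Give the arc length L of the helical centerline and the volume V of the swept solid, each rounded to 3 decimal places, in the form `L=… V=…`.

2πR = 2π·12.5 = 78.539816
per-turn = √(78.539816² + 17.5²) = √(6168.5028 + 306.25) = √6474.7528 = 80.465848
L = 7.75 × 80.465848 = 623.610325
V = π·1.25² × L = 4.908739 × 623.610325 = 3061.140023

L=623.610 V=3061.140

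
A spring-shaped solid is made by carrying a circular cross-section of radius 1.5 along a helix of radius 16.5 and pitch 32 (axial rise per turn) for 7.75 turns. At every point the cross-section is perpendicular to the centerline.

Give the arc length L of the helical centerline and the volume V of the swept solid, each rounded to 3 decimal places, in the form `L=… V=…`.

L=840.866 V=5943.732

2πR = 2π·16.5 = 103.672558
per-turn = √(103.672558² + 32²) = √(10747.9992 + 1024) = √11771.9992 = 108.498844
L = 7.75 × 108.498844 = 840.866043
V = π·1.5² × L = 7.068583 × 840.866043 = 5943.731809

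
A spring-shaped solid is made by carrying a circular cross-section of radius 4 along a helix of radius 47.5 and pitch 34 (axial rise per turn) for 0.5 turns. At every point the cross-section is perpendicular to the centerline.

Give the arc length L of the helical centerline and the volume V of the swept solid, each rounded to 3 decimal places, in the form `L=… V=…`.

L=150.191 V=7549.416

2πR = 2π·47.5 = 298.451302
per-turn = √(298.451302² + 34²) = √(89073.1797 + 1156) = √90229.1797 = 300.381723
L = 0.5 × 300.381723 = 150.190862
V = π·4² × L = 50.265482 × 150.190862 = 7549.416123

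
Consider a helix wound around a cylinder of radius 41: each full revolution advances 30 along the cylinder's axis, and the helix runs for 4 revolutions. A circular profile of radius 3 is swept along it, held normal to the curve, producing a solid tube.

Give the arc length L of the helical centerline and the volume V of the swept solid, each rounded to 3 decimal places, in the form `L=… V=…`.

L=1037.406 V=29331.968

2πR = 2π·41 = 257.610598
per-turn = √(257.610598² + 30²) = √(66363.2200 + 900) = √67263.2200 = 259.351537
L = 4 × 259.351537 = 1037.406150
V = π·3² × L = 28.274334 × 1037.406150 = 29331.967854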